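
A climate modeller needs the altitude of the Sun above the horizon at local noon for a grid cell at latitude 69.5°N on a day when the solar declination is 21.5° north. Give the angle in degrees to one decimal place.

At local solar noon the hour angle is zero, so the elevation is 90° − |φ − δ| = 90° − |69.5° − (21.5°)| = 90° − 48.0° = 42.0°.

42.0°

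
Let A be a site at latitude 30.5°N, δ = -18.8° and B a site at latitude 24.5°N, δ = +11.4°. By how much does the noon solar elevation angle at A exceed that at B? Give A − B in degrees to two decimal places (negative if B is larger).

A: 90° − |30.5 − (-18.8)| = 40.70°.
B: 90° − |24.5 − (11.4)| = 76.90°.
A − B = 40.70 − 76.90 = -36.20°.

-36.20°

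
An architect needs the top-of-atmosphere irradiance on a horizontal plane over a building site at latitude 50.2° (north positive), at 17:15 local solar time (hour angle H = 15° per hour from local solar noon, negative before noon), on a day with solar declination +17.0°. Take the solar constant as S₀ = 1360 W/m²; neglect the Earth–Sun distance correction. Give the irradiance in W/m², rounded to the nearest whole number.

Hour angle H = 15° × (17.25 − 12) = 78.75°.
cos θ_z = sin φ sin δ + cos φ cos δ cos H = (0.7683)(0.2924) + (0.6401)(0.9563)(0.1951) = 0.3441.
Top-of-atmosphere irradiance = S₀ cos θ_z = 1360 × 0.3441 = 467.98 W/m².

468 W/m²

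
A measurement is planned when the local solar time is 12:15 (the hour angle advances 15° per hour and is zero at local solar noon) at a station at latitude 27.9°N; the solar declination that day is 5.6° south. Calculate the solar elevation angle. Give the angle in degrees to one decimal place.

56.3°

Hour angle H = 15° × (12.25 − 12) = 3.75°.
cos θ_z = sin(27.9°) sin(-5.6°) + cos(27.9°) cos(-5.6°) cos(3.75°) = -0.0457 + 0.8777 = 0.8320.
θ_z = arccos(0.8320) = 33.70°, so the elevation is 90° − 33.70° = 56.30°.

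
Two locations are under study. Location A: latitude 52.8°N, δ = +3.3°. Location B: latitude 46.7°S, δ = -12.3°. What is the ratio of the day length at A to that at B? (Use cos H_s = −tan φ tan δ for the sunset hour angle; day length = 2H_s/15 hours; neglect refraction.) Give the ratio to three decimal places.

0.913

A: H_s = arccos(−tan 52.8° · tan 3.3°) = 94.36°, so 2H_s/15 = 12.5813 h.
B: H_s = arccos(−tan -46.7° · tan -12.3°) = 103.38°, so 2H_s/15 = 13.7840 h.
Ratio A/B = 12.5813 / 13.7840 = 0.9127.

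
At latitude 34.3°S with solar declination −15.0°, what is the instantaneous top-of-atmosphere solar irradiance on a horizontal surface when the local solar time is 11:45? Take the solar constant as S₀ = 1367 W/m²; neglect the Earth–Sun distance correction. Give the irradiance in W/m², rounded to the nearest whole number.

Hour angle H = 15° × (11.75 − 12) = -3.75°.
cos θ_z = sin φ sin δ + cos φ cos δ cos H = (-0.5635)(-0.2588) + (0.8261)(0.9659)(0.9979) = 0.9421.
Top-of-atmosphere irradiance = S₀ cos θ_z = 1367 × 0.9421 = 1287.85 W/m².

1288 W/m²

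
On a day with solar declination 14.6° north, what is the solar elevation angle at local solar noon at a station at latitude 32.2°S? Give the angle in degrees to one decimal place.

At local solar noon the hour angle is zero, so the elevation is 90° − |φ − δ| = 90° − |-32.2° − (14.6°)| = 90° − 46.8° = 43.2°.

43.2°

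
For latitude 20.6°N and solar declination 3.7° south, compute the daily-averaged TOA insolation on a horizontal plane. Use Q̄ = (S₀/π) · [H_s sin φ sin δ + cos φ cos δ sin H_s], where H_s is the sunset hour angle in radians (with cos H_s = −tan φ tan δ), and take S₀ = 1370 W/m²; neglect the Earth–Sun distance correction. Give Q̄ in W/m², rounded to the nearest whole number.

392 W/m²

−tan φ tan δ = −(0.3759)(-0.0647) = 0.0243; H_s = arccos(0.0243) = 88.61°. In radians, H_s = 1.5465.
H_s sin φ sin δ = 1.5465 × 0.3518 × -0.0645 = -0.0351.
cos φ cos δ sin H_s = 0.9361 × 0.9979 × 0.9997 = 0.9339.
Q̄ = (1370/π) × (-0.0351 + 0.9339) = 436.08 × 0.8988 = 391.95 W/m².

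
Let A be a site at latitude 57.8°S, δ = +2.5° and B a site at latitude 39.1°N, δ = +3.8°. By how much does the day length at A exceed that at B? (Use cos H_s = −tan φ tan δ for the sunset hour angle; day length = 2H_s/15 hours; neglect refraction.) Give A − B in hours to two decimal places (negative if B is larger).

A: H_s = arccos(−tan -57.8° · tan 2.5°) = 86.02°, so 2H_s/15 = 11.4693 h.
B: H_s = arccos(−tan 39.1° · tan 3.8°) = 93.09°, so 2H_s/15 = 12.4120 h.
A − B = 11.4693 − 12.4120 = -0.9427 h.

-0.94 h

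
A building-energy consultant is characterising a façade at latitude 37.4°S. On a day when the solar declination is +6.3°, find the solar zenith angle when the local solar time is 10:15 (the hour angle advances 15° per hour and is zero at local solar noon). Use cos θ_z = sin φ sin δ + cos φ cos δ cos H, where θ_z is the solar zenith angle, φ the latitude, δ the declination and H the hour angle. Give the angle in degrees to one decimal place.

50.1°

Hour angle H = 15° × (10.25 − 12) = -26.25°.
With φ = -37.4°, δ = 6.3°, H = -26.25°: sin φ sin δ = -0.0666, cos φ cos δ cos H = 0.7082, so cos θ_z = 0.6416.
θ_z = arccos(0.6416) = 50.09°.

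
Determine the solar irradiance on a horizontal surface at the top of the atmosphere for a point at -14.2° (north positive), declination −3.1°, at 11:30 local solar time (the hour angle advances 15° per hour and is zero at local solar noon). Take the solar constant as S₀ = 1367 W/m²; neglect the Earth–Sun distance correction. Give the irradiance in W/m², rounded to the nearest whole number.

1330 W/m²

Hour angle H = 15° × (11.5 − 12) = -7.50°.
cos θ_z = sin(-14.2°) sin(-3.1°) + cos(-14.2°) cos(-3.1°) cos(-7.50°) = 0.0133 + 0.9597 = 0.9730.
Top-of-atmosphere irradiance = S₀ cos θ_z = 1367 × 0.9730 = 1330.09 W/m².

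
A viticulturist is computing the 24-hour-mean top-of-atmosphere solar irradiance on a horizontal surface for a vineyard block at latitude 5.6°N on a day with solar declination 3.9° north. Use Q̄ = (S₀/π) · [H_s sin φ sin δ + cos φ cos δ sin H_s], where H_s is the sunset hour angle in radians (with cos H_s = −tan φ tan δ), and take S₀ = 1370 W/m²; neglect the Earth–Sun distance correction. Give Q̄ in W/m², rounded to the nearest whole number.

cos H_s = −tan(5.6°) · tan(3.9°) = -0.0067, so H_s = arccos(-0.0067) = 90.38°. In radians, H_s = 1.5774.
H_s sin φ sin δ = 1.5774 × 0.0976 × 0.0680 = 0.0105.
cos φ cos δ sin H_s = 0.9952 × 0.9977 × 1.0000 = 0.9929.
Q̄ = (1370/π) × (0.0105 + 0.9929) = 436.08 × 1.0034 = 437.56 W/m².

438 W/m²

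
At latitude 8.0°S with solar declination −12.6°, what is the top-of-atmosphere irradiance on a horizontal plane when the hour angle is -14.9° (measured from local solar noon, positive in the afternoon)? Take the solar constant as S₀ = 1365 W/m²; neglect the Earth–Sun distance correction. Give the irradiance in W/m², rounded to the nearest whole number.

With φ = -8.0°, δ = -12.6°, H = -14.90°: sin φ sin δ = 0.0304, cos φ cos δ cos H = 0.9339, so cos θ_z = 0.9643.
Top-of-atmosphere irradiance = S₀ cos θ_z = 1365 × 0.9643 = 1316.27 W/m².

1316 W/m²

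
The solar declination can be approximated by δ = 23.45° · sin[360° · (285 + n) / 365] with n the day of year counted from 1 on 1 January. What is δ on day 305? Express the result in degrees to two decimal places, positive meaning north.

360 × (285 + 305) / 365 = 581.918°; sin(581.918°) = -0.6681.
δ = 23.45 × -0.6681 = -15.667° ≈ -15.67°.

-15.67°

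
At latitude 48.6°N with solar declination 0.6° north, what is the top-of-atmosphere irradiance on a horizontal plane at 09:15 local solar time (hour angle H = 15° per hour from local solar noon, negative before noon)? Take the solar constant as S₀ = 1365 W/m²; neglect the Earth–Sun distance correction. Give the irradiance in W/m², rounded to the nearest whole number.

689 W/m²

Hour angle H = 15° × (9.25 − 12) = -41.25°.
cos θ_z = sin φ sin δ + cos φ cos δ cos H = (0.7501)(0.0105) + (0.6613)(0.9999)(0.7518) = 0.5050.
Top-of-atmosphere irradiance = S₀ cos θ_z = 1365 × 0.5050 = 689.33 W/m².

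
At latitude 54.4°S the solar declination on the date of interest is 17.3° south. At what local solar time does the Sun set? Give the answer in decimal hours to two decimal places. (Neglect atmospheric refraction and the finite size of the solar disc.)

−tan φ tan δ = −(-1.3968)(-0.3115) = -0.4351; H_s = arccos(-0.4351) = 115.79°.
Sunset is at 12 + H_s/15 = 12 + 7.719 = 19.719 h local solar time.

19.72 h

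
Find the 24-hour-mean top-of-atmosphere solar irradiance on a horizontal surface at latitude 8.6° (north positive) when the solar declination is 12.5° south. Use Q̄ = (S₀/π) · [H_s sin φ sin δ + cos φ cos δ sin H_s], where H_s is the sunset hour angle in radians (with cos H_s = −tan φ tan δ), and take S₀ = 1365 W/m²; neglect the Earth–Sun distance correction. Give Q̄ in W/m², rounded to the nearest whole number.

398 W/m²

−tan φ tan δ = −(0.1512)(-0.2217) = 0.0335; H_s = arccos(0.0335) = 88.08°. In radians, H_s = 1.5373.
H_s sin φ sin δ = 1.5373 × 0.1495 × -0.2164 = -0.0497.
cos φ cos δ sin H_s = 0.9888 × 0.9763 × 0.9994 = 0.9648.
Q̄ = (1365/π) × (-0.0497 + 0.9648) = 434.49 × 0.9151 = 397.60 W/m².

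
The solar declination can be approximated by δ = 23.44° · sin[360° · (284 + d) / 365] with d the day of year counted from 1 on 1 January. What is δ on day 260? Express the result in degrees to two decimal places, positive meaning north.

+1.41°

360 × (284 + 260) / 365 = 536.548°; sin(536.548°) = 0.0602.
δ = 23.44 × 0.0602 = 1.411° ≈ +1.41°.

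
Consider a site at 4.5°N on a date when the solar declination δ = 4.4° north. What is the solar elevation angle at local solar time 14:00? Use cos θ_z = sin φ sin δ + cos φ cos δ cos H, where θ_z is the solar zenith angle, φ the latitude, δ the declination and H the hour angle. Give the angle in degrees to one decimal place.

Hour angle H = 15° × (14 − 12) = 30.00°.
cos θ_z = sin(4.5°) sin(4.4°) + cos(4.5°) cos(4.4°) cos(30.00°) = 0.0060 + 0.8608 = 0.8668.
θ_z = arccos(0.8668) = 29.91°, so the elevation is 90° − 29.91° = 60.09°.

60.1°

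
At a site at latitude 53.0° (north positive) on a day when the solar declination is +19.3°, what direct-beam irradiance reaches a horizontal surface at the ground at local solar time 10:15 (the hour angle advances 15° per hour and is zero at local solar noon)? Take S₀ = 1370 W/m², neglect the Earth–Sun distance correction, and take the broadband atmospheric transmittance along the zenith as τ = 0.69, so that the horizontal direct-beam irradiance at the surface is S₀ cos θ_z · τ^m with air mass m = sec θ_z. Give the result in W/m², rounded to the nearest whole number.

656 W/m²

Hour angle H = 15° × (10.25 − 12) = -26.25°.
cos θ_z = sin(53.0°) sin(19.3°) + cos(53.0°) cos(19.3°) cos(-26.25°) = 0.2640 + 0.5094 = 0.7734.
Air mass m = 1/cos θ_z = 1/0.7734 = 1.293; τ^m = 0.69^1.293 = 0.6189.
Surface direct beam = 1370 × 0.7734 × 0.6189 = 655.76 W/m².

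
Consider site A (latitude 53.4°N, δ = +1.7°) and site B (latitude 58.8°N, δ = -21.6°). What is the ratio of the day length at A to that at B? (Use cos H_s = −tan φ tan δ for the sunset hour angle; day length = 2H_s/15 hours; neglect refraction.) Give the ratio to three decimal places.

A: H_s = arccos(−tan 53.4° · tan 1.7°) = 92.29°, so 2H_s/15 = 12.3053 h.
B: H_s = arccos(−tan 58.8° · tan -21.6°) = 49.17°, so 2H_s/15 = 6.5560 h.
Ratio A/B = 12.3053 / 6.5560 = 1.8770.

1.877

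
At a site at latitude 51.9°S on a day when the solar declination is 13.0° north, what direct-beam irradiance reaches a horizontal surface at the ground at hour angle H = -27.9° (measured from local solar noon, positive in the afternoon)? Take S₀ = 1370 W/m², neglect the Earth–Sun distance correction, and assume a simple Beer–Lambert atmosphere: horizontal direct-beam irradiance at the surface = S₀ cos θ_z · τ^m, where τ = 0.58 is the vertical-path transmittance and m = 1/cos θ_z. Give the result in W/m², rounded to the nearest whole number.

cos θ_z = sin φ sin δ + cos φ cos δ cos H = (-0.7869)(0.2250) + (0.6170)(0.9744)(0.8838) = 0.3543.
Air mass m = 1/cos θ_z = 1/0.3543 = 2.822; τ^m = 0.58^2.822 = 0.2150.
Surface direct beam = 1370 × 0.3543 × 0.2150 = 104.36 W/m².

104 W/m²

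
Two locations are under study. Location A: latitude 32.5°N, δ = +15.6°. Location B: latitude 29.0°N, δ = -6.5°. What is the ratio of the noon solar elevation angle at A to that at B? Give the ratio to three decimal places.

1.341

A: 90° − |32.5 − (15.6)| = 73.10°.
B: 90° − |29.0 − (-6.5)| = 54.50°.
Ratio A/B = 73.1000 / 54.5000 = 1.3413.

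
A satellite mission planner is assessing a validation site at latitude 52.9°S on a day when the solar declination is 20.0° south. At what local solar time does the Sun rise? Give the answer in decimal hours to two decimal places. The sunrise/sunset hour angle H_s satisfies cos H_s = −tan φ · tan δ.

The sunset hour angle satisfies cos H_s = −tan φ tan δ = -0.4813, giving H_s = 118.77°.
Sunrise is at 12 − H_s/15 = 12 − 7.918 = 4.082 h local solar time.

4.08 h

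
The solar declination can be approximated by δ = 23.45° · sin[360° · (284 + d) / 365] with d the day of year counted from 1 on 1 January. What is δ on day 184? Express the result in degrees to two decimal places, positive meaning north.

360 × (284 + 184) / 365 = 461.589°; sin(461.589°) = 0.9796.
δ = 23.45 × 0.9796 = 22.972° ≈ +22.97°.

+22.97°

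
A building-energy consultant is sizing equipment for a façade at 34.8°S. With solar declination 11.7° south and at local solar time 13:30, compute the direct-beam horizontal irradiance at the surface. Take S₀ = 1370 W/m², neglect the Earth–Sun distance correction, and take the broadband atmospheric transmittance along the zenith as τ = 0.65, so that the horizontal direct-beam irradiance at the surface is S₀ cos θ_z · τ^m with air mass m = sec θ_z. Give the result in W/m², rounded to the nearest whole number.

712 W/m²

Hour angle H = 15° × (13.5 − 12) = 22.50°.
cos θ_z = sin φ sin δ + cos φ cos δ cos H = (-0.5707)(-0.2028) + (0.8211)(0.9792)(0.9239) = 0.8586.
Air mass m = 1/cos θ_z = 1/0.8586 = 1.165; τ^m = 0.65^1.165 = 0.6054.
Surface direct beam = 1370 × 0.8586 × 0.6054 = 712.12 W/m².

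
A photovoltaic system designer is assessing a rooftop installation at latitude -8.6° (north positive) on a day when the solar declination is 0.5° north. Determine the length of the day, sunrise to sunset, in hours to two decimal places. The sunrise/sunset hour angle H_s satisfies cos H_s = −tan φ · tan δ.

−tan φ tan δ = −(-0.1512)(0.0087) = 0.0013; H_s = arccos(0.0013) = 89.93°.
Day length = 2 H_s / 15° h⁻¹ = 179.86° / 15 = 11.991 h.

11.99 hours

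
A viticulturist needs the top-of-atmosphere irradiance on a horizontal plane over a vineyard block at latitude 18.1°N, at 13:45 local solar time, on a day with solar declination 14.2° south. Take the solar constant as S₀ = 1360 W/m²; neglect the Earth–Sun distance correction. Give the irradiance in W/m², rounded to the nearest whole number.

Hour angle H = 15° × (13.75 − 12) = 26.25°.
With φ = 18.1°, δ = -14.2°, H = 26.25°: sin φ sin δ = -0.0762, cos φ cos δ cos H = 0.8264, so cos θ_z = 0.7502.
Top-of-atmosphere irradiance = S₀ cos θ_z = 1360 × 0.7502 = 1020.27 W/m².

1020 W/m²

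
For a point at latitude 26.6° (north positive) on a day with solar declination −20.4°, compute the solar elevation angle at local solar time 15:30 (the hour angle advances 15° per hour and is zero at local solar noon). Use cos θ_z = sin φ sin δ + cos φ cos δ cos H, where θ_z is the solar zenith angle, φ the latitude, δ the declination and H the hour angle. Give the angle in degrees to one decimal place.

20.7°

Hour angle H = 15° × (15.5 − 12) = 52.50°.
cos θ_z = sin(26.6°) sin(-20.4°) + cos(26.6°) cos(-20.4°) cos(52.50°) = -0.1561 + 0.5102 = 0.3541.
θ_z = arccos(0.3541) = 69.26°, so the elevation is 90° − 69.26° = 20.74°.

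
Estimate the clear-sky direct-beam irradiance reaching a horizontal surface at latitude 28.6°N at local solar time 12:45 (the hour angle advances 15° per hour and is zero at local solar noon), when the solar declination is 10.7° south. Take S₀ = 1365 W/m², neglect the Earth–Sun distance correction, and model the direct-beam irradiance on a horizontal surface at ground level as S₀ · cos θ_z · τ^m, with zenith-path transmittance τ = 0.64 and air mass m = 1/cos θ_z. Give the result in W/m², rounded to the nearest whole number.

573 W/m²

Hour angle H = 15° × (12.75 − 12) = 11.25°.
cos θ_z = sin(28.6°) sin(-10.7°) + cos(28.6°) cos(-10.7°) cos(11.25°) = -0.0889 + 0.8461 = 0.7572.
Air mass m = 1/cos θ_z = 1/0.7572 = 1.321; τ^m = 0.64^1.321 = 0.5546.
Surface direct beam = 1365 × 0.7572 × 0.5546 = 573.22 W/m².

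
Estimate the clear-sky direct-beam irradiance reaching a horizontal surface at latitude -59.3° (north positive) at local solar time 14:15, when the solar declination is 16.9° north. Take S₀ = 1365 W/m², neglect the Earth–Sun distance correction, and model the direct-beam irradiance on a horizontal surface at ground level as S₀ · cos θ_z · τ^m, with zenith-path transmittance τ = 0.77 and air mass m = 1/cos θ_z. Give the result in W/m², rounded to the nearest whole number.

Hour angle H = 15° × (14.25 − 12) = 33.75°.
With φ = -59.3°, δ = 16.9°, H = 33.75°: sin φ sin δ = -0.2500, cos φ cos δ cos H = 0.4062, so cos θ_z = 0.1562.
Air mass m = 1/cos θ_z = 1/0.1562 = 6.402; τ^m = 0.77^6.402 = 0.1876.
Surface direct beam = 1365 × 0.1562 × 0.1876 = 40.00 W/m².

40 W/m²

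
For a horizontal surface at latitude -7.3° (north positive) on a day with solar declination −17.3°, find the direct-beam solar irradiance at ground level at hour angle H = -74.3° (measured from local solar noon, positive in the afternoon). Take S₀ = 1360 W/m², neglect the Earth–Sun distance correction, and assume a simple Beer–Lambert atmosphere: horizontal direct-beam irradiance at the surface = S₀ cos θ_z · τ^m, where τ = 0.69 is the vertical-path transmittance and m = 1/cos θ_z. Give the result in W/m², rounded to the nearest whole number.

113 W/m²

cos θ_z = sin(-7.3°) sin(-17.3°) + cos(-7.3°) cos(-17.3°) cos(-74.30°) = 0.0378 + 0.2563 = 0.2941.
Air mass m = 1/cos θ_z = 1/0.2941 = 3.400; τ^m = 0.69^3.400 = 0.2832.
Surface direct beam = 1360 × 0.2941 × 0.2832 = 113.27 W/m².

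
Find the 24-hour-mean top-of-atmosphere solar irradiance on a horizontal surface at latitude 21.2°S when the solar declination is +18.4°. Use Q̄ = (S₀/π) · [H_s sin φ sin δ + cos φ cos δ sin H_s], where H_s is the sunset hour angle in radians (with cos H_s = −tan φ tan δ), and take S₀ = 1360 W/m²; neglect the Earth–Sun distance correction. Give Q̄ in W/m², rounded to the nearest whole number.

The sunset hour angle satisfies cos H_s = −tan φ tan δ = 0.1290, giving H_s = 82.59°. In radians, H_s = 1.4415.
H_s sin φ sin δ = 1.4415 × -0.3616 × 0.3156 = -0.1645.
cos φ cos δ sin H_s = 0.9323 × 0.9489 × 0.9917 = 0.8773.
Q̄ = (1360/π) × (-0.1645 + 0.8773) = 432.90 × 0.7128 = 308.57 W/m².

309 W/m²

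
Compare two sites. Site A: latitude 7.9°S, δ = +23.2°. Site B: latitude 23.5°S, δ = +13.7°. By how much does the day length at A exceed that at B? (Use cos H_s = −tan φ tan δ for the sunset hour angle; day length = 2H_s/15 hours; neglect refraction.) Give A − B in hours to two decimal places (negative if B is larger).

+0.36 h

A: H_s = arccos(−tan -7.9° · tan 23.2°) = 86.59°, so 2H_s/15 = 11.5453 h.
B: H_s = arccos(−tan -23.5° · tan 13.7°) = 83.92°, so 2H_s/15 = 11.1893 h.
A − B = 11.5453 − 11.1893 = 0.3560 h.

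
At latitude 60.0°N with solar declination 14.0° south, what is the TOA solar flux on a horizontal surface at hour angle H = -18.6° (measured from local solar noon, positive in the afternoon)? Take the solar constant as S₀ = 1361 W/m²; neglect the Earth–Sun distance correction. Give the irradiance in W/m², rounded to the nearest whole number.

cos θ_z = sin(60.0°) sin(-14.0°) + cos(60.0°) cos(-14.0°) cos(-18.60°) = -0.2095 + 0.4598 = 0.2503.
Top-of-atmosphere irradiance = S₀ cos θ_z = 1361 × 0.2503 = 340.66 W/m².

341 W/m²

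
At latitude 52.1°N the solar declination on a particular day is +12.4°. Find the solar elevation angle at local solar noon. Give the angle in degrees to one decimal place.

At local solar noon the hour angle is zero, so the elevation is 90° − |φ − δ| = 90° − |52.1° − (12.4°)| = 90° − 39.7° = 50.3°.

50.3°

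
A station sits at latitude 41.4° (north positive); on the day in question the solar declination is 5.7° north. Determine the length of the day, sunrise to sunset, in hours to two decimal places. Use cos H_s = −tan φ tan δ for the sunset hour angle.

The sunset hour angle satisfies cos H_s = −tan φ tan δ = -0.0880, giving H_s = 95.05°.
Day length = 2 H_s / 15° h⁻¹ = 190.10° / 15 = 12.673 h.

12.67 hours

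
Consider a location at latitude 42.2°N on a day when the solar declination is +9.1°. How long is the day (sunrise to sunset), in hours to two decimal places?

The sunset hour angle satisfies cos H_s = −tan φ tan δ = -0.1452, giving H_s = 98.35°.
Day length = 2 H_s / 15° h⁻¹ = 196.70° / 15 = 13.113 h.

13.11 hours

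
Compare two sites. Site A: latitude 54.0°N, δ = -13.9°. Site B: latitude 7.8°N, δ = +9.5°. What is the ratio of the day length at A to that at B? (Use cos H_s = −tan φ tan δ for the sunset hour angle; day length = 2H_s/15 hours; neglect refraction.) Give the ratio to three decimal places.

A: H_s = arccos(−tan 54.0° · tan -13.9°) = 70.09°, so 2H_s/15 = 9.3453 h.
B: H_s = arccos(−tan 7.8° · tan 9.5°) = 91.31°, so 2H_s/15 = 12.1747 h.
Ratio A/B = 9.3453 / 12.1747 = 0.7676.

0.768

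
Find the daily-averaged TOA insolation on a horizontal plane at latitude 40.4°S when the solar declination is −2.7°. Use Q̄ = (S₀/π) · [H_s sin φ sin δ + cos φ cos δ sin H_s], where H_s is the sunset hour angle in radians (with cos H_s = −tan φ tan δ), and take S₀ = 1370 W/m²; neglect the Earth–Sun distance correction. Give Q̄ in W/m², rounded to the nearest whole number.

353 W/m²

The sunset hour angle satisfies cos H_s = −tan φ tan δ = -0.0401, giving H_s = 92.30°. In radians, H_s = 1.6109.
H_s sin φ sin δ = 1.6109 × -0.6481 × -0.0471 = 0.0492.
cos φ cos δ sin H_s = 0.7615 × 0.9989 × 0.9992 = 0.7601.
Q̄ = (1370/π) × (0.0492 + 0.7601) = 436.08 × 0.8093 = 352.92 W/m².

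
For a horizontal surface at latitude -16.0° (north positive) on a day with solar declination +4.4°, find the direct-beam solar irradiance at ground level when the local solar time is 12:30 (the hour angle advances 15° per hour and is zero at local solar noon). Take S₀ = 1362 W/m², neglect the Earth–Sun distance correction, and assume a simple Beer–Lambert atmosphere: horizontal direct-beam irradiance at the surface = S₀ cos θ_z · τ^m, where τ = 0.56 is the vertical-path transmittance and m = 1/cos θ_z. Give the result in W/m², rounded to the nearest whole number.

Hour angle H = 15° × (12.5 − 12) = 7.50°.
cos θ_z = sin(-16.0°) sin(4.4°) + cos(-16.0°) cos(4.4°) cos(7.50°) = -0.0211 + 0.9502 = 0.9291.
Air mass m = 1/cos θ_z = 1/0.9291 = 1.076; τ^m = 0.56^1.076 = 0.5359.
Surface direct beam = 1362 × 0.9291 × 0.5359 = 678.15 W/m².

678 W/m²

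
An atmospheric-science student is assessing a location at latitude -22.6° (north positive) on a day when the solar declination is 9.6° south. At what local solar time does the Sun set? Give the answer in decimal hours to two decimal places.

18.27 h

cos H_s = −tan(-22.6°) · tan(-9.6°) = -0.0704, so H_s = arccos(-0.0704) = 94.04°.
Sunset is at 12 + H_s/15 = 12 + 6.269 = 18.269 h local solar time.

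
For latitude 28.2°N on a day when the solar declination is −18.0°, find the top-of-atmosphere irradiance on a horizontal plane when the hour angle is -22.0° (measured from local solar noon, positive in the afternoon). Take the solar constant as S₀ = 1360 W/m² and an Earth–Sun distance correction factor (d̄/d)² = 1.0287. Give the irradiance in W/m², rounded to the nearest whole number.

883 W/m²

cos θ_z = sin φ sin δ + cos φ cos δ cos H = (0.4726)(-0.3090) + (0.8813)(0.9511)(0.9272) = 0.6311.
Top-of-atmosphere irradiance = S₀ (d̄/d)² cos θ_z = 1360 × 1.0287 × 0.6311 = 882.93 W/m².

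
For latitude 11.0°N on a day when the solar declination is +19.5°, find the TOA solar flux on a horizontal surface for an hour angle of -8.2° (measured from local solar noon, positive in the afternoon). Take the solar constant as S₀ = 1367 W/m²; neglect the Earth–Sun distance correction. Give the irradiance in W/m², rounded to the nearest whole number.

1339 W/m²

cos θ_z = sin φ sin δ + cos φ cos δ cos H = (0.1908)(0.3338) + (0.9816)(0.9426)(0.9898) = 0.9795.
Top-of-atmosphere irradiance = S₀ cos θ_z = 1367 × 0.9795 = 1338.98 W/m².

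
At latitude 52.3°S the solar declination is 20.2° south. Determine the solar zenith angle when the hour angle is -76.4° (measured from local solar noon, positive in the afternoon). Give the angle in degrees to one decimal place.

65.9°

cos θ_z = sin φ sin δ + cos φ cos δ cos H = (-0.7912)(-0.3453) + (0.6115)(0.9385)(0.2351) = 0.4081.
θ_z = arccos(0.4081) = 65.91°.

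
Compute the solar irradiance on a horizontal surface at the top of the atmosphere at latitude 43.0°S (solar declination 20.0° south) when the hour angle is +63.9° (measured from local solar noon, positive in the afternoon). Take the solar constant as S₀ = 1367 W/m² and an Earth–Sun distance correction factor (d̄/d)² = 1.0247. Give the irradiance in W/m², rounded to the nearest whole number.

750 W/m²

With φ = -43.0°, δ = -20.0°, H = 63.90°: sin φ sin δ = 0.2333, cos φ cos δ cos H = 0.3023, so cos θ_z = 0.5356.
Top-of-atmosphere irradiance = S₀ (d̄/d)² cos θ_z = 1367 × 1.0247 × 0.5356 = 750.25 W/m².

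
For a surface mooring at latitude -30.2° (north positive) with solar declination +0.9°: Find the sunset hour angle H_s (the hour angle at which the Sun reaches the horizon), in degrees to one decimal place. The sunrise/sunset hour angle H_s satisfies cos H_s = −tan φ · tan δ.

89.5°

cos H_s = −tan(-30.2°) · tan(0.9°) = 0.0091, so H_s = arccos(0.0091) = 89.48°.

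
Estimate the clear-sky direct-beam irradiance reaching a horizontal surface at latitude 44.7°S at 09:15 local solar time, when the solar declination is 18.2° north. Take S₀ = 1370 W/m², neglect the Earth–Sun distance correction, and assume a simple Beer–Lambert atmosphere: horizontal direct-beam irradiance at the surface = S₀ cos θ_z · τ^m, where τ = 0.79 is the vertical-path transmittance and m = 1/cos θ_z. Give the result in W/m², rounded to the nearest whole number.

Hour angle H = 15° × (9.25 − 12) = -41.25°.
cos θ_z = sin(-44.7°) sin(18.2°) + cos(-44.7°) cos(18.2°) cos(-41.25°) = -0.2197 + 0.5077 = 0.2880.
Air mass m = 1/cos θ_z = 1/0.2880 = 3.472; τ^m = 0.79^3.472 = 0.4411.
Surface direct beam = 1370 × 0.2880 × 0.4411 = 174.04 W/m².

174 W/m²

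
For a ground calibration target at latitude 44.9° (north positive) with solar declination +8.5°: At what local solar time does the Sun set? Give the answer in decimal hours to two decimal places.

18.57 h

−tan φ tan δ = −(0.9965)(0.1495) = -0.1490; H_s = arccos(-0.1490) = 98.57°.
Sunset is at 12 + H_s/15 = 12 + 6.571 = 18.571 h local solar time.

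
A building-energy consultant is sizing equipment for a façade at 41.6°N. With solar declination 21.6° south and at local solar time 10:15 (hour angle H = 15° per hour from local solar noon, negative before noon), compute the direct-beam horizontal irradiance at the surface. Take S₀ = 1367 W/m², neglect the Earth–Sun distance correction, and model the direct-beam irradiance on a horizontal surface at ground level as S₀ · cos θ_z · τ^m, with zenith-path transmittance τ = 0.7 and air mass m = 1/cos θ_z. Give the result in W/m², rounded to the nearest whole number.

Hour angle H = 15° × (10.25 − 12) = -26.25°.
cos θ_z = sin(41.6°) sin(-21.6°) + cos(41.6°) cos(-21.6°) cos(-26.25°) = -0.2444 + 0.6236 = 0.3792.
Air mass m = 1/cos θ_z = 1/0.3792 = 2.637; τ^m = 0.7^2.637 = 0.3904.
Surface direct beam = 1367 × 0.3792 × 0.3904 = 202.37 W/m².

202 W/m²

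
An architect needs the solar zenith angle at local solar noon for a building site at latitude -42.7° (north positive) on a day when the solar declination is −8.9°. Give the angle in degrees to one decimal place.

At local solar noon the hour angle is zero, so the zenith angle is |φ − δ| = |-42.7° − (-8.9°)| = 33.8°.

33.8°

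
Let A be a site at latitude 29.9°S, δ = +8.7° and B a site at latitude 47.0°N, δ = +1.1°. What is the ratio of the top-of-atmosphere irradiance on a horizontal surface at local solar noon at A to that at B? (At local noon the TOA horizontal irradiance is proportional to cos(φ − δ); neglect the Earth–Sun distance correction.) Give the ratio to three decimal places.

1.123

A: cos θ_z = cos(-29.9° − (8.7°)) = 0.7815.
B: cos θ_z = cos(47.0° − (1.1°)) = 0.6959.
Ratio A/B = 0.7815 / 0.6959 = 1.1230.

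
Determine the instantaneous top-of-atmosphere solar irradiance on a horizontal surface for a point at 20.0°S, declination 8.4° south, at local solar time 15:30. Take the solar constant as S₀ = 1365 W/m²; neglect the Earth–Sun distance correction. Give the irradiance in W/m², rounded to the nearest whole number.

Hour angle H = 15° × (15.5 − 12) = 52.50°.
With φ = -20.0°, δ = -8.4°, H = 52.50°: sin φ sin δ = 0.0500, cos φ cos δ cos H = 0.5659, so cos θ_z = 0.6159.
Top-of-atmosphere irradiance = S₀ cos θ_z = 1365 × 0.6159 = 840.70 W/m².

841 W/m²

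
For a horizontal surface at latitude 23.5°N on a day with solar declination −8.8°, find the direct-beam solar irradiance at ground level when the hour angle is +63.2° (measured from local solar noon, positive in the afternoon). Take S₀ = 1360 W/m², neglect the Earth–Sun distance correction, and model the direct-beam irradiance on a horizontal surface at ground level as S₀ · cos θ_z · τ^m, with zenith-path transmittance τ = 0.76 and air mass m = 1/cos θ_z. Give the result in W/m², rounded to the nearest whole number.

With φ = 23.5°, δ = -8.8°, H = 63.20°: sin φ sin δ = -0.0610, cos φ cos δ cos H = 0.4086, so cos θ_z = 0.3476.
Air mass m = 1/cos θ_z = 1/0.3476 = 2.877; τ^m = 0.76^2.877 = 0.4540.
Surface direct beam = 1360 × 0.3476 × 0.4540 = 214.62 W/m².

215 W/m²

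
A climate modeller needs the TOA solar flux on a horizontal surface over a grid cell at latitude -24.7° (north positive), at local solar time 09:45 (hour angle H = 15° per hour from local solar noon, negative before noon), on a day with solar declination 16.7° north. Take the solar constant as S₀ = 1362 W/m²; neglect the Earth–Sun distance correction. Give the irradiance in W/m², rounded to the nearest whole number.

Hour angle H = 15° × (9.75 − 12) = -33.75°.
cos θ_z = sin φ sin δ + cos φ cos δ cos H = (-0.4179)(0.2874) + (0.9085)(0.9578)(0.8315) = 0.6034.
Top-of-atmosphere irradiance = S₀ cos θ_z = 1362 × 0.6034 = 821.83 W/m².

822 W/m²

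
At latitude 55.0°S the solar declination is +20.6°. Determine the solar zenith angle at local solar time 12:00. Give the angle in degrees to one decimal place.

75.6°

Hour angle H = 15° × (12 − 12) = 0.00°.
With φ = -55.0°, δ = 20.6°, H = 0.00°: sin φ sin δ = -0.2882, cos φ cos δ cos H = 0.5369, so cos θ_z = 0.2487.
θ_z = arccos(0.2487) = 75.60°.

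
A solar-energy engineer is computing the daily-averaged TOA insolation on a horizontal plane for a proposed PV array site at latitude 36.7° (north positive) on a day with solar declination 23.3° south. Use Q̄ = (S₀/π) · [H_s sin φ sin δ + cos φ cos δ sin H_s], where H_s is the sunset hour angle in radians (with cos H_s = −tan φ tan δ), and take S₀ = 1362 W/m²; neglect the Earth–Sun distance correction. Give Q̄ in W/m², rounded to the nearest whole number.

175 W/m²

−tan φ tan δ = −(0.7454)(-0.4307) = 0.3210; H_s = arccos(0.3210) = 71.28°. In radians, H_s = 1.2441.
H_s sin φ sin δ = 1.2441 × 0.5976 × -0.3955 = -0.2940.
cos φ cos δ sin H_s = 0.8018 × 0.9184 × 0.9471 = 0.6974.
Q̄ = (1362/π) × (-0.2940 + 0.6974) = 433.54 × 0.4034 = 174.89 W/m².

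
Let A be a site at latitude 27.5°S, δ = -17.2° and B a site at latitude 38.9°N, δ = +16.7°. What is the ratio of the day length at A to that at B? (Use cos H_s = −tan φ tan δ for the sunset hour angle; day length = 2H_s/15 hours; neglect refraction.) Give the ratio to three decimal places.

A: H_s = arccos(−tan -27.5° · tan -17.2°) = 99.27°, so 2H_s/15 = 13.2360 h.
B: H_s = arccos(−tan 38.9° · tan 16.7°) = 104.01°, so 2H_s/15 = 13.8680 h.
Ratio A/B = 13.2360 / 13.8680 = 0.9544.

0.954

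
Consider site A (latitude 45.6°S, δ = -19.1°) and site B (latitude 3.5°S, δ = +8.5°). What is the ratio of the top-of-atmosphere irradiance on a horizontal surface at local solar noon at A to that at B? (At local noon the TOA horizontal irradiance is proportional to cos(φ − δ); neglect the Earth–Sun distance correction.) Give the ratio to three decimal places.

0.915

A: cos θ_z = cos(-45.6° − (-19.1°)) = 0.8949.
B: cos θ_z = cos(-3.5° − (8.5°)) = 0.9781.
Ratio A/B = 0.8949 / 0.9781 = 0.9149.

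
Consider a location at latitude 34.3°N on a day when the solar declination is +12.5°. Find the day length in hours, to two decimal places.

The sunset hour angle satisfies cos H_s = −tan φ tan δ = -0.1512, giving H_s = 98.70°.
Day length = 2 H_s / 15° h⁻¹ = 197.40° / 15 = 13.160 h.

13.16 hours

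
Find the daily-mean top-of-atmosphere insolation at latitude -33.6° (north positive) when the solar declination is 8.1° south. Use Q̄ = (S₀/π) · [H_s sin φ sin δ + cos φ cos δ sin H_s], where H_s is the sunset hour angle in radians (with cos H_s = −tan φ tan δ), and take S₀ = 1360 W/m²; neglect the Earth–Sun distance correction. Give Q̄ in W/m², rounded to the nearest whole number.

The sunset hour angle satisfies cos H_s = −tan φ tan δ = -0.0946, giving H_s = 95.43°. In radians, H_s = 1.6656.
H_s sin φ sin δ = 1.6656 × -0.5534 × -0.1409 = 0.1299.
cos φ cos δ sin H_s = 0.8329 × 0.9900 × 0.9955 = 0.8209.
Q̄ = (1360/π) × (0.1299 + 0.8209) = 432.90 × 0.9508 = 411.60 W/m².

412 W/m²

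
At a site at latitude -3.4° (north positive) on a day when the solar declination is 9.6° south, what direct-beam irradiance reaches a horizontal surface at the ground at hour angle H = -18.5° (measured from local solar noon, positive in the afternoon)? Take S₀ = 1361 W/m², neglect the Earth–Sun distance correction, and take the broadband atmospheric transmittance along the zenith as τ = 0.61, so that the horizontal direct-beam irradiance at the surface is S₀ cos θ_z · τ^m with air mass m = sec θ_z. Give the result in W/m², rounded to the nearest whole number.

760 W/m²

cos θ_z = sin φ sin δ + cos φ cos δ cos H = (-0.0593)(-0.1668) + (0.9982)(0.9860)(0.9483) = 0.9432.
Air mass m = 1/cos θ_z = 1/0.9432 = 1.060; τ^m = 0.61^1.060 = 0.5922.
Surface direct beam = 1361 × 0.9432 × 0.5922 = 760.20 W/m².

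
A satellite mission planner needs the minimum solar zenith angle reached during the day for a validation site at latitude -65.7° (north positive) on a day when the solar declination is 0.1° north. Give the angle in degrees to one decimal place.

65.8°

At local solar noon the hour angle is zero, so the zenith angle is |φ − δ| = |-65.7° − (0.1°)| = 65.8°.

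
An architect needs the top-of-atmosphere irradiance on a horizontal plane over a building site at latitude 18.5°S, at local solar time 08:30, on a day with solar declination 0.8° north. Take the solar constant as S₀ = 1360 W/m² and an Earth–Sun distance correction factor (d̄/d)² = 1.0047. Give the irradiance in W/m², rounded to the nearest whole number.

783 W/m²

Hour angle H = 15° × (8.5 − 12) = -52.50°.
cos θ_z = sin φ sin δ + cos φ cos δ cos H = (-0.3173)(0.0140) + (0.9483)(0.9999)(0.6088) = 0.5728.
Top-of-atmosphere irradiance = S₀ (d̄/d)² cos θ_z = 1360 × 1.0047 × 0.5728 = 782.67 W/m².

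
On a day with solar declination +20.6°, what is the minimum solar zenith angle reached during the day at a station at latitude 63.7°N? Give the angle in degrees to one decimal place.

At local solar noon the hour angle is zero, so the zenith angle is |φ − δ| = |63.7° − (20.6°)| = 43.1°.

43.1°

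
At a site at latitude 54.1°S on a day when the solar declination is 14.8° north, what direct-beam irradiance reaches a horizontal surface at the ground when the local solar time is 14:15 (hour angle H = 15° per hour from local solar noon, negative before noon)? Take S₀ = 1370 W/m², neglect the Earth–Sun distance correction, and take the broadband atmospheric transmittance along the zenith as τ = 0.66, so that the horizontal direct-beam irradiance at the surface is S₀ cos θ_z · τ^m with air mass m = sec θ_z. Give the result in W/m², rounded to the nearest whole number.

75 W/m²

Hour angle H = 15° × (14.25 − 12) = 33.75°.
cos θ_z = sin φ sin δ + cos φ cos δ cos H = (-0.8100)(0.2554) + (0.5864)(0.9668)(0.8315) = 0.2645.
Air mass m = 1/cos θ_z = 1/0.2645 = 3.781; τ^m = 0.66^3.781 = 0.2078.
Surface direct beam = 1370 × 0.2645 × 0.2078 = 75.30 W/m².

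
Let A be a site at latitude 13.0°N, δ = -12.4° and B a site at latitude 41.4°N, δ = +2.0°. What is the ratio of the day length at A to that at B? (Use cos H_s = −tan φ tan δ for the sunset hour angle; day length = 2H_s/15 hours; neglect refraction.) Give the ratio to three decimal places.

0.949

A: H_s = arccos(−tan 13.0° · tan -12.4°) = 87.09°, so 2H_s/15 = 11.6120 h.
B: H_s = arccos(−tan 41.4° · tan 2.0°) = 91.76°, so 2H_s/15 = 12.2347 h.
Ratio A/B = 11.6120 / 12.2347 = 0.9491.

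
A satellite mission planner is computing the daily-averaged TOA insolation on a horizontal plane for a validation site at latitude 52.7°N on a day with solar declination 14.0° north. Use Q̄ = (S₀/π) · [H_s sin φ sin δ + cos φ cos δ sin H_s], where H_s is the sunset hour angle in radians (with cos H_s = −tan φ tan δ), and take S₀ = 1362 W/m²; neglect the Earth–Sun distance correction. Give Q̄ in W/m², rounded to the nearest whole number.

400 W/m²

cos H_s = −tan(52.7°) · tan(14.0°) = -0.3273, so H_s = arccos(-0.3273) = 109.10°. In radians, H_s = 1.9042.
H_s sin φ sin δ = 1.9042 × 0.7955 × 0.2419 = 0.3664.
cos φ cos δ sin H_s = 0.6060 × 0.9703 × 0.9449 = 0.5556.
Q̄ = (1362/π) × (0.3664 + 0.5556) = 433.54 × 0.9220 = 399.72 W/m².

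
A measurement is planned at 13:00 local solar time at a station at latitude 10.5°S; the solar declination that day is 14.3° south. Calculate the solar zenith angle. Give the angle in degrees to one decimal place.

Hour angle H = 15° × (13 − 12) = 15.00°.
With φ = -10.5°, δ = -14.3°, H = 15.00°: sin φ sin δ = 0.0450, cos φ cos δ cos H = 0.9203, so cos θ_z = 0.9653.
θ_z = arccos(0.9653) = 15.14°.

15.1°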